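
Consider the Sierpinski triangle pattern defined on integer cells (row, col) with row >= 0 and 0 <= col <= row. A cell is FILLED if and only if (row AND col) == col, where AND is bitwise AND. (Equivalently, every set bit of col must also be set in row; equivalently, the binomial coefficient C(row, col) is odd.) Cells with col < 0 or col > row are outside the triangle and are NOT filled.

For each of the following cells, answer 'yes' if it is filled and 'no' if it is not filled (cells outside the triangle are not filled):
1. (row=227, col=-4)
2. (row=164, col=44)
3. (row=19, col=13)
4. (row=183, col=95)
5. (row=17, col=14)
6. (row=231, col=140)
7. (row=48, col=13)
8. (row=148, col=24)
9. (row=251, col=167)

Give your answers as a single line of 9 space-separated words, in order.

Answer: no no no no no no no no no

Derivation:
(227,-4): col outside [0, 227] -> not filled
(164,44): row=0b10100100, col=0b101100, row AND col = 0b100100 = 36; 36 != 44 -> empty
(19,13): row=0b10011, col=0b1101, row AND col = 0b1 = 1; 1 != 13 -> empty
(183,95): row=0b10110111, col=0b1011111, row AND col = 0b10111 = 23; 23 != 95 -> empty
(17,14): row=0b10001, col=0b1110, row AND col = 0b0 = 0; 0 != 14 -> empty
(231,140): row=0b11100111, col=0b10001100, row AND col = 0b10000100 = 132; 132 != 140 -> empty
(48,13): row=0b110000, col=0b1101, row AND col = 0b0 = 0; 0 != 13 -> empty
(148,24): row=0b10010100, col=0b11000, row AND col = 0b10000 = 16; 16 != 24 -> empty
(251,167): row=0b11111011, col=0b10100111, row AND col = 0b10100011 = 163; 163 != 167 -> empty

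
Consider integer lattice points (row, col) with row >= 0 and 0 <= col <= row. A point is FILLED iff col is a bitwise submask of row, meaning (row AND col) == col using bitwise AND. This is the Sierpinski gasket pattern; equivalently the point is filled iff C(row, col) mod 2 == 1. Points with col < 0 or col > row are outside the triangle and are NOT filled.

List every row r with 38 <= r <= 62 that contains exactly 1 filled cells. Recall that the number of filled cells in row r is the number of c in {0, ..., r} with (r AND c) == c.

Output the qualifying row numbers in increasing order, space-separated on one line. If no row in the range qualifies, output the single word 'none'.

Answer: none

Derivation:
Row r has 2^popcount(r) filled cells, so we need popcount(r) = log2(1) = 0.
Scan r = 38..62 and keep those with exactly 0 one-bits:
r=38=100110 popcount=3 -> skip
r=39=100111 popcount=4 -> skip
r=40=101000 popcount=2 -> skip
r=41=101001 popcount=3 -> skip
r=42=101010 popcount=3 -> skip
r=43=101011 popcount=4 -> skip
r=44=101100 popcount=3 -> skip
r=45=101101 popcount=4 -> skip
r=46=101110 popcount=4 -> skip
r=47=101111 popcount=5 -> skip
r=48=110000 popcount=2 -> skip
r=49=110001 popcount=3 -> skip
r=50=110010 popcount=3 -> skip
r=51=110011 popcount=4 -> skip
r=52=110100 popcount=3 -> skip
r=53=110101 popcount=4 -> skip
r=54=110110 popcount=4 -> skip
r=55=110111 popcount=5 -> skip
r=56=111000 popcount=3 -> skip
r=57=111001 popcount=4 -> skip
r=58=111010 popcount=4 -> skip
r=59=111011 popcount=5 -> skip
r=60=111100 popcount=4 -> skip
r=61=111101 popcount=5 -> skip
r=62=111110 popcount=5 -> skip
Kept rows: none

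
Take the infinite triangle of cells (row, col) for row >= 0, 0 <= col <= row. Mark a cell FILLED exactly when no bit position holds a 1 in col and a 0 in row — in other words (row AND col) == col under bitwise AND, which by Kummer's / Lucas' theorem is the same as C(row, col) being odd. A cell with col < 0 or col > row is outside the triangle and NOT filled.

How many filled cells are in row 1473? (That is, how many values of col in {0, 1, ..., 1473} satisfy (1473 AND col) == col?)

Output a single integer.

1473 in binary = 10111000001
popcount(1473) = number of 1-bits in 10111000001 = 5
A col c satisfies (1473 AND c) == c iff every set bit of c is also set in 1473; each of the 5 set bits of 1473 can independently be on or off in c.
count = 2^5 = 32

Answer: 32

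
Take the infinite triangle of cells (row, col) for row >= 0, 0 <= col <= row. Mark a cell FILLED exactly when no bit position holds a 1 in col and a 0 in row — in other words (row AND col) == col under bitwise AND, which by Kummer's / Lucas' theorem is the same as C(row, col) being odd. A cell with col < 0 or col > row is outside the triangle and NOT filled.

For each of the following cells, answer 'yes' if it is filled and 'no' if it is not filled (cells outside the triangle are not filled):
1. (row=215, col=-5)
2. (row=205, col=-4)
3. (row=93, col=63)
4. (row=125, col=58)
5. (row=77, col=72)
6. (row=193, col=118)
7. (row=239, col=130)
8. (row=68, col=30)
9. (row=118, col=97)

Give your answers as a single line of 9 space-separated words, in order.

(215,-5): col outside [0, 215] -> not filled
(205,-4): col outside [0, 205] -> not filled
(93,63): row=0b1011101, col=0b111111, row AND col = 0b11101 = 29; 29 != 63 -> empty
(125,58): row=0b1111101, col=0b111010, row AND col = 0b111000 = 56; 56 != 58 -> empty
(77,72): row=0b1001101, col=0b1001000, row AND col = 0b1001000 = 72; 72 == 72 -> filled
(193,118): row=0b11000001, col=0b1110110, row AND col = 0b1000000 = 64; 64 != 118 -> empty
(239,130): row=0b11101111, col=0b10000010, row AND col = 0b10000010 = 130; 130 == 130 -> filled
(68,30): row=0b1000100, col=0b11110, row AND col = 0b100 = 4; 4 != 30 -> empty
(118,97): row=0b1110110, col=0b1100001, row AND col = 0b1100000 = 96; 96 != 97 -> empty

Answer: no no no no yes no yes no no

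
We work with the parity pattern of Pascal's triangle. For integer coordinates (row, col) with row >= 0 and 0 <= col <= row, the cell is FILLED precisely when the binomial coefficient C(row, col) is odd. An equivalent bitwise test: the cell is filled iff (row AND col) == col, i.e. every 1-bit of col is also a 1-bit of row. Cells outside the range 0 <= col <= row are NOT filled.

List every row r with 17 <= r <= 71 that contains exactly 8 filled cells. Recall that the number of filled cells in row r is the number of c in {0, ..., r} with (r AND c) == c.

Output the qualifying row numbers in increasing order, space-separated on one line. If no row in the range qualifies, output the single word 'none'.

Answer: 19 21 22 25 26 28 35 37 38 41 42 44 49 50 52 56 67 69 70

Derivation:
Row r has 2^popcount(r) filled cells, so we need popcount(r) = log2(8) = 3.
Scan r = 17..71 and keep those with exactly 3 one-bits:
r=17=10001 popcount=2 -> skip
r=18=10010 popcount=2 -> skip
r=19=10011 popcount=3 -> KEEP
r=20=10100 popcount=2 -> skip
r=21=10101 popcount=3 -> KEEP
r=22=10110 popcount=3 -> KEEP
r=23=10111 popcount=4 -> skip
r=24=11000 popcount=2 -> skip
r=25=11001 popcount=3 -> KEEP
r=26=11010 popcount=3 -> KEEP
r=27=11011 popcount=4 -> skip
r=28=11100 popcount=3 -> KEEP
r=29=11101 popcount=4 -> skip
r=30=11110 popcount=4 -> skip
r=31=11111 popcount=5 -> skip
r=32=100000 popcount=1 -> skip
r=33=100001 popcount=2 -> skip
r=34=100010 popcount=2 -> skip
r=35=100011 popcount=3 -> KEEP
r=36=100100 popcount=2 -> skip
r=37=100101 popcount=3 -> KEEP
r=38=100110 popcount=3 -> KEEP
r=39=100111 popcount=4 -> skip
r=40=101000 popcount=2 -> skip
r=41=101001 popcount=3 -> KEEP
r=42=101010 popcount=3 -> KEEP
r=43=101011 popcount=4 -> skip
r=44=101100 popcount=3 -> KEEP
r=45=101101 popcount=4 -> skip
r=46=101110 popcount=4 -> skip
r=47=101111 popcount=5 -> skip
r=48=110000 popcount=2 -> skip
r=49=110001 popcount=3 -> KEEP
r=50=110010 popcount=3 -> KEEP
r=51=110011 popcount=4 -> skip
r=52=110100 popcount=3 -> KEEP
r=53=110101 popcount=4 -> skip
r=54=110110 popcount=4 -> skip
r=55=110111 popcount=5 -> skip
r=56=111000 popcount=3 -> KEEP
r=57=111001 popcount=4 -> skip
r=58=111010 popcount=4 -> skip
r=59=111011 popcount=5 -> skip
r=60=111100 popcount=4 -> skip
r=61=111101 popcount=5 -> skip
r=62=111110 popcount=5 -> skip
r=63=111111 popcount=6 -> skip
r=64=1000000 popcount=1 -> skip
r=65=1000001 popcount=2 -> skip
r=66=1000010 popcount=2 -> skip
r=67=1000011 popcount=3 -> KEEP
r=68=1000100 popcount=2 -> skip
r=69=1000101 popcount=3 -> KEEP
r=70=1000110 popcount=3 -> KEEP
r=71=1000111 popcount=4 -> skip
Kept rows: 19 21 22 25 26 28 35 37 38 41 42 44 49 50 52 56 67 69 70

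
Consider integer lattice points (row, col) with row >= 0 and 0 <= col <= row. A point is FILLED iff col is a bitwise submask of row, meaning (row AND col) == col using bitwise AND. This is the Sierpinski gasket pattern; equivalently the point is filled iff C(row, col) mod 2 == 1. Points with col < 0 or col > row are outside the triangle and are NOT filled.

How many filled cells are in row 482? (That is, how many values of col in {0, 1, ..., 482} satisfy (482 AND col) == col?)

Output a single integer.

Answer: 32

Derivation:
482 in binary = 111100010
popcount(482) = number of 1-bits in 111100010 = 5
A col c satisfies (482 AND c) == c iff every set bit of c is also set in 482; each of the 5 set bits of 482 can independently be on or off in c.
count = 2^5 = 32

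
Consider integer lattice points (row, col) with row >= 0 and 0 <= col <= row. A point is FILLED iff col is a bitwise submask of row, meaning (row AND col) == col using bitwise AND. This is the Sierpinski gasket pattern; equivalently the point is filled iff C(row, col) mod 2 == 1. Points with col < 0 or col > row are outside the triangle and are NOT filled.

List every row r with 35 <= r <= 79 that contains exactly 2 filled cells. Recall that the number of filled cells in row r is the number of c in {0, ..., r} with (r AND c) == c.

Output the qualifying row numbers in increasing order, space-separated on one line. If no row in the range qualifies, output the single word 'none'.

Row r has 2^popcount(r) filled cells, so we need popcount(r) = log2(2) = 1.
Scan r = 35..79 and keep those with exactly 1 one-bits:
r=35=100011 popcount=3 -> skip
r=36=100100 popcount=2 -> skip
r=37=100101 popcount=3 -> skip
r=38=100110 popcount=3 -> skip
r=39=100111 popcount=4 -> skip
r=40=101000 popcount=2 -> skip
r=41=101001 popcount=3 -> skip
r=42=101010 popcount=3 -> skip
r=43=101011 popcount=4 -> skip
r=44=101100 popcount=3 -> skip
r=45=101101 popcount=4 -> skip
r=46=101110 popcount=4 -> skip
r=47=101111 popcount=5 -> skip
r=48=110000 popcount=2 -> skip
r=49=110001 popcount=3 -> skip
r=50=110010 popcount=3 -> skip
r=51=110011 popcount=4 -> skip
r=52=110100 popcount=3 -> skip
r=53=110101 popcount=4 -> skip
r=54=110110 popcount=4 -> skip
r=55=110111 popcount=5 -> skip
r=56=111000 popcount=3 -> skip
r=57=111001 popcount=4 -> skip
r=58=111010 popcount=4 -> skip
r=59=111011 popcount=5 -> skip
r=60=111100 popcount=4 -> skip
r=61=111101 popcount=5 -> skip
r=62=111110 popcount=5 -> skip
r=63=111111 popcount=6 -> skip
r=64=1000000 popcount=1 -> KEEP
r=65=1000001 popcount=2 -> skip
r=66=1000010 popcount=2 -> skip
r=67=1000011 popcount=3 -> skip
r=68=1000100 popcount=2 -> skip
r=69=1000101 popcount=3 -> skip
r=70=1000110 popcount=3 -> skip
r=71=1000111 popcount=4 -> skip
r=72=1001000 popcount=2 -> skip
r=73=1001001 popcount=3 -> skip
r=74=1001010 popcount=3 -> skip
r=75=1001011 popcount=4 -> skip
r=76=1001100 popcount=3 -> skip
r=77=1001101 popcount=4 -> skip
r=78=1001110 popcount=4 -> skip
r=79=1001111 popcount=5 -> skip
Kept rows: 64

Answer: 64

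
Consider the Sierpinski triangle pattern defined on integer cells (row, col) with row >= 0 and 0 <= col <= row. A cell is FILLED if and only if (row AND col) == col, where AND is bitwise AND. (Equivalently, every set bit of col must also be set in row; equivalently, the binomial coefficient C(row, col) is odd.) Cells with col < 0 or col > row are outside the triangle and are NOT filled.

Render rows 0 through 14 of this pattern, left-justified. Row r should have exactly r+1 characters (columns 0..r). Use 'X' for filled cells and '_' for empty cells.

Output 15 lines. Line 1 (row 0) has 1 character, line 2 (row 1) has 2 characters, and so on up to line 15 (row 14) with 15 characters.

Answer: X
XX
X_X
XXXX
X___X
XX__XX
X_X_X_X
XXXXXXXX
X_______X
XX______XX
X_X_____X_X
XXXX____XXXX
X___X___X___X
XX__XX__XX__XX
X_X_X_X_X_X_X_X

Derivation:
r0=0: X
r1=1: XX
r2=10: X_X
r3=11: XXXX
r4=100: X___X
r5=101: XX__XX
r6=110: X_X_X_X
r7=111: XXXXXXXX
r8=1000: X_______X
r9=1001: XX______XX
r10=1010: X_X_____X_X
r11=1011: XXXX____XXXX
r12=1100: X___X___X___X
r13=1101: XX__XX__XX__XX
r14=1110: X_X_X_X_X_X_X_X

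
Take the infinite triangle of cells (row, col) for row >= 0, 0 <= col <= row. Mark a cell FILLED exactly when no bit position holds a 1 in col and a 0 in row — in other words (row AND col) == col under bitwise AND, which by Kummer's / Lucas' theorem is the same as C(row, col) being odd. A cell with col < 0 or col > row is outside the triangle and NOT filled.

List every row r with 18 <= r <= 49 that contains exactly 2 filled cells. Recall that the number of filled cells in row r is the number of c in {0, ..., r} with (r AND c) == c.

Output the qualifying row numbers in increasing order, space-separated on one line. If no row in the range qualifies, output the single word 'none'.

Answer: 32

Derivation:
Row r has 2^popcount(r) filled cells, so we need popcount(r) = log2(2) = 1.
Scan r = 18..49 and keep those with exactly 1 one-bits:
r=18=10010 popcount=2 -> skip
r=19=10011 popcount=3 -> skip
r=20=10100 popcount=2 -> skip
r=21=10101 popcount=3 -> skip
r=22=10110 popcount=3 -> skip
r=23=10111 popcount=4 -> skip
r=24=11000 popcount=2 -> skip
r=25=11001 popcount=3 -> skip
r=26=11010 popcount=3 -> skip
r=27=11011 popcount=4 -> skip
r=28=11100 popcount=3 -> skip
r=29=11101 popcount=4 -> skip
r=30=11110 popcount=4 -> skip
r=31=11111 popcount=5 -> skip
r=32=100000 popcount=1 -> KEEP
r=33=100001 popcount=2 -> skip
r=34=100010 popcount=2 -> skip
r=35=100011 popcount=3 -> skip
r=36=100100 popcount=2 -> skip
r=37=100101 popcount=3 -> skip
r=38=100110 popcount=3 -> skip
r=39=100111 popcount=4 -> skip
r=40=101000 popcount=2 -> skip
r=41=101001 popcount=3 -> skip
r=42=101010 popcount=3 -> skip
r=43=101011 popcount=4 -> skip
r=44=101100 popcount=3 -> skip
r=45=101101 popcount=4 -> skip
r=46=101110 popcount=4 -> skip
r=47=101111 popcount=5 -> skip
r=48=110000 popcount=2 -> skip
r=49=110001 popcount=3 -> skip
Kept rows: 32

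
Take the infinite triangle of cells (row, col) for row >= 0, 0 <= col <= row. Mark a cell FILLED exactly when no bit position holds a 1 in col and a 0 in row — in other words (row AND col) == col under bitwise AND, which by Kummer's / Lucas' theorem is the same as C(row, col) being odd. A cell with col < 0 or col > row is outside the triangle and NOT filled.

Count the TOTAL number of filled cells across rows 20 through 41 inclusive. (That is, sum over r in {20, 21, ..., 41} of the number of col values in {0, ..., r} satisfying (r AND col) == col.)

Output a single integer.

r20=10100 pc2: +4 =4
r21=10101 pc3: +8 =12
r22=10110 pc3: +8 =20
r23=10111 pc4: +16 =36
r24=11000 pc2: +4 =40
r25=11001 pc3: +8 =48
r26=11010 pc3: +8 =56
r27=11011 pc4: +16 =72
r28=11100 pc3: +8 =80
r29=11101 pc4: +16 =96
r30=11110 pc4: +16 =112
r31=11111 pc5: +32 =144
r32=100000 pc1: +2 =146
r33=100001 pc2: +4 =150
r34=100010 pc2: +4 =154
r35=100011 pc3: +8 =162
r36=100100 pc2: +4 =166
r37=100101 pc3: +8 =174
r38=100110 pc3: +8 =182
r39=100111 pc4: +16 =198
r40=101000 pc2: +4 =202
r41=101001 pc3: +8 =210

Answer: 210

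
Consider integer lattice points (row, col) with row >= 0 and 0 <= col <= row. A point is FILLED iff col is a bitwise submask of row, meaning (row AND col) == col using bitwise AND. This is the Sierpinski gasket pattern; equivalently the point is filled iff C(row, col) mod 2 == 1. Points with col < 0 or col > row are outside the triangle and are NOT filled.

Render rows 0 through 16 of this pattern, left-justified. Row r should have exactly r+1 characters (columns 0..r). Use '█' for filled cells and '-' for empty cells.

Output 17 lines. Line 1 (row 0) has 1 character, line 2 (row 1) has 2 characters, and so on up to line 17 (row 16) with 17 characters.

Answer: █
██
█-█
████
█---█
██--██
█-█-█-█
████████
█-------█
██------██
█-█-----█-█
████----████
█---█---█---█
██--██--██--██
█-█-█-█-█-█-█-█
████████████████
█---------------█

Derivation:
r0=0: █
r1=1: ██
r2=10: █-█
r3=11: ████
r4=100: █---█
r5=101: ██--██
r6=110: █-█-█-█
r7=111: ████████
r8=1000: █-------█
r9=1001: ██------██
r10=1010: █-█-----█-█
r11=1011: ████----████
r12=1100: █---█---█---█
r13=1101: ██--██--██--██
r14=1110: █-█-█-█-█-█-█-█
r15=1111: ████████████████
r16=10000: █---------------█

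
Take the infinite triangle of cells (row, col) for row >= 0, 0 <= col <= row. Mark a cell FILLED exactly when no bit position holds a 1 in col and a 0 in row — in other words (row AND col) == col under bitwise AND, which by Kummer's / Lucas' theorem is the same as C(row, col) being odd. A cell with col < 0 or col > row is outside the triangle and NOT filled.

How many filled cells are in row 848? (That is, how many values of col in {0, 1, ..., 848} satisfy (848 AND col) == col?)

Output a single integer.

848 in binary = 1101010000
popcount(848) = number of 1-bits in 1101010000 = 4
A col c satisfies (848 AND c) == c iff every set bit of c is also set in 848; each of the 4 set bits of 848 can independently be on or off in c.
count = 2^4 = 16

Answer: 16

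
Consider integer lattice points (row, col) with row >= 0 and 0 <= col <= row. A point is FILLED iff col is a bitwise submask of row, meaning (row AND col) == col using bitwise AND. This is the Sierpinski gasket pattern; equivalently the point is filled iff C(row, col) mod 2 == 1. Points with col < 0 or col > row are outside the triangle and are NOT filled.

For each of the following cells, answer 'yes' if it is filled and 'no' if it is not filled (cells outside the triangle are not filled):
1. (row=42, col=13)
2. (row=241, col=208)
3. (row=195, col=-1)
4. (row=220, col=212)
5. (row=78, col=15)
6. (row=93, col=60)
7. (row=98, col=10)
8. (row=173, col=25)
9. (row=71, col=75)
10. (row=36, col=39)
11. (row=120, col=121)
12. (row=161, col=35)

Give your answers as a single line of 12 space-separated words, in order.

Answer: no yes no yes no no no no no no no no

Derivation:
(42,13): row=0b101010, col=0b1101, row AND col = 0b1000 = 8; 8 != 13 -> empty
(241,208): row=0b11110001, col=0b11010000, row AND col = 0b11010000 = 208; 208 == 208 -> filled
(195,-1): col outside [0, 195] -> not filled
(220,212): row=0b11011100, col=0b11010100, row AND col = 0b11010100 = 212; 212 == 212 -> filled
(78,15): row=0b1001110, col=0b1111, row AND col = 0b1110 = 14; 14 != 15 -> empty
(93,60): row=0b1011101, col=0b111100, row AND col = 0b11100 = 28; 28 != 60 -> empty
(98,10): row=0b1100010, col=0b1010, row AND col = 0b10 = 2; 2 != 10 -> empty
(173,25): row=0b10101101, col=0b11001, row AND col = 0b1001 = 9; 9 != 25 -> empty
(71,75): col outside [0, 71] -> not filled
(36,39): col outside [0, 36] -> not filled
(120,121): col outside [0, 120] -> not filled
(161,35): row=0b10100001, col=0b100011, row AND col = 0b100001 = 33; 33 != 35 -> empty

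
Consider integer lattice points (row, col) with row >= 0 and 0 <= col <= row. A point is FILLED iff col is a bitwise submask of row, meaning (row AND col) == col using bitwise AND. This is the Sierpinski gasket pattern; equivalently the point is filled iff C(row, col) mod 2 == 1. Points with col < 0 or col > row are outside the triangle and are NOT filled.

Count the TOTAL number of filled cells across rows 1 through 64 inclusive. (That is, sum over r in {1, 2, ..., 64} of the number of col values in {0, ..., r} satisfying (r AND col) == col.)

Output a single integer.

r1=1 pc1: +2 =2
r2=10 pc1: +2 =4
r3=11 pc2: +4 =8
r4=100 pc1: +2 =10
r5=101 pc2: +4 =14
r6=110 pc2: +4 =18
r7=111 pc3: +8 =26
r8=1000 pc1: +2 =28
r9=1001 pc2: +4 =32
r10=1010 pc2: +4 =36
r11=1011 pc3: +8 =44
r12=1100 pc2: +4 =48
r13=1101 pc3: +8 =56
r14=1110 pc3: +8 =64
r15=1111 pc4: +16 =80
r16=10000 pc1: +2 =82
r17=10001 pc2: +4 =86
r18=10010 pc2: +4 =90
r19=10011 pc3: +8 =98
r20=10100 pc2: +4 =102
r21=10101 pc3: +8 =110
r22=10110 pc3: +8 =118
r23=10111 pc4: +16 =134
r24=11000 pc2: +4 =138
r25=11001 pc3: +8 =146
r26=11010 pc3: +8 =154
r27=11011 pc4: +16 =170
r28=11100 pc3: +8 =178
r29=11101 pc4: +16 =194
r30=11110 pc4: +16 =210
r31=11111 pc5: +32 =242
r32=100000 pc1: +2 =244
r33=100001 pc2: +4 =248
r34=100010 pc2: +4 =252
r35=100011 pc3: +8 =260
r36=100100 pc2: +4 =264
r37=100101 pc3: +8 =272
r38=100110 pc3: +8 =280
r39=100111 pc4: +16 =296
r40=101000 pc2: +4 =300
r41=101001 pc3: +8 =308
r42=101010 pc3: +8 =316
r43=101011 pc4: +16 =332
r44=101100 pc3: +8 =340
r45=101101 pc4: +16 =356
r46=101110 pc4: +16 =372
r47=101111 pc5: +32 =404
r48=110000 pc2: +4 =408
r49=110001 pc3: +8 =416
r50=110010 pc3: +8 =424
r51=110011 pc4: +16 =440
r52=110100 pc3: +8 =448
r53=110101 pc4: +16 =464
r54=110110 pc4: +16 =480
r55=110111 pc5: +32 =512
r56=111000 pc3: +8 =520
r57=111001 pc4: +16 =536
r58=111010 pc4: +16 =552
r59=111011 pc5: +32 =584
r60=111100 pc4: +16 =600
r61=111101 pc5: +32 =632
r62=111110 pc5: +32 =664
r63=111111 pc6: +64 =728
r64=1000000 pc1: +2 =730

Answer: 730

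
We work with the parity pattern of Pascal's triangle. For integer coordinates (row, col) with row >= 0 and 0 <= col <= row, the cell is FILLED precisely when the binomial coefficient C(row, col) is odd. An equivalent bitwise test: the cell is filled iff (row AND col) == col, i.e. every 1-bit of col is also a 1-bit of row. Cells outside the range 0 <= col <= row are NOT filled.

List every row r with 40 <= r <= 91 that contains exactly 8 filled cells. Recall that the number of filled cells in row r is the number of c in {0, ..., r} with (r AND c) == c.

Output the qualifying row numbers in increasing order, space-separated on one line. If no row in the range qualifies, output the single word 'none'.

Row r has 2^popcount(r) filled cells, so we need popcount(r) = log2(8) = 3.
Scan r = 40..91 and keep those with exactly 3 one-bits:
r=40=101000 popcount=2 -> skip
r=41=101001 popcount=3 -> KEEP
r=42=101010 popcount=3 -> KEEP
r=43=101011 popcount=4 -> skip
r=44=101100 popcount=3 -> KEEP
r=45=101101 popcount=4 -> skip
r=46=101110 popcount=4 -> skip
r=47=101111 popcount=5 -> skip
r=48=110000 popcount=2 -> skip
r=49=110001 popcount=3 -> KEEP
r=50=110010 popcount=3 -> KEEP
r=51=110011 popcount=4 -> skip
r=52=110100 popcount=3 -> KEEP
r=53=110101 popcount=4 -> skip
r=54=110110 popcount=4 -> skip
r=55=110111 popcount=5 -> skip
r=56=111000 popcount=3 -> KEEP
r=57=111001 popcount=4 -> skip
r=58=111010 popcount=4 -> skip
r=59=111011 popcount=5 -> skip
r=60=111100 popcount=4 -> skip
r=61=111101 popcount=5 -> skip
r=62=111110 popcount=5 -> skip
r=63=111111 popcount=6 -> skip
r=64=1000000 popcount=1 -> skip
r=65=1000001 popcount=2 -> skip
r=66=1000010 popcount=2 -> skip
r=67=1000011 popcount=3 -> KEEP
r=68=1000100 popcount=2 -> skip
r=69=1000101 popcount=3 -> KEEP
r=70=1000110 popcount=3 -> KEEP
r=71=1000111 popcount=4 -> skip
r=72=1001000 popcount=2 -> skip
r=73=1001001 popcount=3 -> KEEP
r=74=1001010 popcount=3 -> KEEP
r=75=1001011 popcount=4 -> skip
r=76=1001100 popcount=3 -> KEEP
r=77=1001101 popcount=4 -> skip
r=78=1001110 popcount=4 -> skip
r=79=1001111 popcount=5 -> skip
r=80=1010000 popcount=2 -> skip
r=81=1010001 popcount=3 -> KEEP
r=82=1010010 popcount=3 -> KEEP
r=83=1010011 popcount=4 -> skip
r=84=1010100 popcount=3 -> KEEP
r=85=1010101 popcount=4 -> skip
r=86=1010110 popcount=4 -> skip
r=87=1010111 popcount=5 -> skip
r=88=1011000 popcount=3 -> KEEP
r=89=1011001 popcount=4 -> skip
r=90=1011010 popcount=4 -> skip
r=91=1011011 popcount=5 -> skip
Kept rows: 41 42 44 49 50 52 56 67 69 70 73 74 76 81 82 84 88

Answer: 41 42 44 49 50 52 56 67 69 70 73 74 76 81 82 84 88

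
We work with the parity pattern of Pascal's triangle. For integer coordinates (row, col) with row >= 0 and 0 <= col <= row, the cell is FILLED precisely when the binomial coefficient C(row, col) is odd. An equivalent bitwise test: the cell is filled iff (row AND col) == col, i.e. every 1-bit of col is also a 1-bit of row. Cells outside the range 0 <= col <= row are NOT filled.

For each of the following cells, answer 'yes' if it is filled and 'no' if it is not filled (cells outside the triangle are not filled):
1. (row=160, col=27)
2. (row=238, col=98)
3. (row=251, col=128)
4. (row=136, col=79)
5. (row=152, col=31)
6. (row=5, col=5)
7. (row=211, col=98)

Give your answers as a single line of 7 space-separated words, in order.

(160,27): row=0b10100000, col=0b11011, row AND col = 0b0 = 0; 0 != 27 -> empty
(238,98): row=0b11101110, col=0b1100010, row AND col = 0b1100010 = 98; 98 == 98 -> filled
(251,128): row=0b11111011, col=0b10000000, row AND col = 0b10000000 = 128; 128 == 128 -> filled
(136,79): row=0b10001000, col=0b1001111, row AND col = 0b1000 = 8; 8 != 79 -> empty
(152,31): row=0b10011000, col=0b11111, row AND col = 0b11000 = 24; 24 != 31 -> empty
(5,5): row=0b101, col=0b101, row AND col = 0b101 = 5; 5 == 5 -> filled
(211,98): row=0b11010011, col=0b1100010, row AND col = 0b1000010 = 66; 66 != 98 -> empty

Answer: no yes yes no no yes no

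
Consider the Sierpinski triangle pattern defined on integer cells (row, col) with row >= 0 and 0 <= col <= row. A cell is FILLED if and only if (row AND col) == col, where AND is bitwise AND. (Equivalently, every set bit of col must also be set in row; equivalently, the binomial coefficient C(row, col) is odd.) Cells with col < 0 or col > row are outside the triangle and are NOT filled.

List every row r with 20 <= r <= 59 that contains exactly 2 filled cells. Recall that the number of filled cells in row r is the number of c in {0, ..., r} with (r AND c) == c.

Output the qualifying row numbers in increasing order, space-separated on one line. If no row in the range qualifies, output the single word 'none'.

Answer: 32

Derivation:
Row r has 2^popcount(r) filled cells, so we need popcount(r) = log2(2) = 1.
Scan r = 20..59 and keep those with exactly 1 one-bits:
r=20=10100 popcount=2 -> skip
r=21=10101 popcount=3 -> skip
r=22=10110 popcount=3 -> skip
r=23=10111 popcount=4 -> skip
r=24=11000 popcount=2 -> skip
r=25=11001 popcount=3 -> skip
r=26=11010 popcount=3 -> skip
r=27=11011 popcount=4 -> skip
r=28=11100 popcount=3 -> skip
r=29=11101 popcount=4 -> skip
r=30=11110 popcount=4 -> skip
r=31=11111 popcount=5 -> skip
r=32=100000 popcount=1 -> KEEP
r=33=100001 popcount=2 -> skip
r=34=100010 popcount=2 -> skip
r=35=100011 popcount=3 -> skip
r=36=100100 popcount=2 -> skip
r=37=100101 popcount=3 -> skip
r=38=100110 popcount=3 -> skip
r=39=100111 popcount=4 -> skip
r=40=101000 popcount=2 -> skip
r=41=101001 popcount=3 -> skip
r=42=101010 popcount=3 -> skip
r=43=101011 popcount=4 -> skip
r=44=101100 popcount=3 -> skip
r=45=101101 popcount=4 -> skip
r=46=101110 popcount=4 -> skip
r=47=101111 popcount=5 -> skip
r=48=110000 popcount=2 -> skip
r=49=110001 popcount=3 -> skip
r=50=110010 popcount=3 -> skip
r=51=110011 popcount=4 -> skip
r=52=110100 popcount=3 -> skip
r=53=110101 popcount=4 -> skip
r=54=110110 popcount=4 -> skip
r=55=110111 popcount=5 -> skip
r=56=111000 popcount=3 -> skip
r=57=111001 popcount=4 -> skip
r=58=111010 popcount=4 -> skip
r=59=111011 popcount=5 -> skip
Kept rows: 32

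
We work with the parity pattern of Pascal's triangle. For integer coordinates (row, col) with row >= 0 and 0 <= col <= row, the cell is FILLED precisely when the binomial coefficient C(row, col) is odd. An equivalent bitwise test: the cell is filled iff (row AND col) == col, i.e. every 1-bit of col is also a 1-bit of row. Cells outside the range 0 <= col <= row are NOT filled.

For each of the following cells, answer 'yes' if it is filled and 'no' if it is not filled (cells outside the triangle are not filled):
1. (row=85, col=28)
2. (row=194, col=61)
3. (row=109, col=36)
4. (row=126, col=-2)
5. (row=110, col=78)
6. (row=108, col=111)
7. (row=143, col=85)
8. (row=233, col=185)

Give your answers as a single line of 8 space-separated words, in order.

(85,28): row=0b1010101, col=0b11100, row AND col = 0b10100 = 20; 20 != 28 -> empty
(194,61): row=0b11000010, col=0b111101, row AND col = 0b0 = 0; 0 != 61 -> empty
(109,36): row=0b1101101, col=0b100100, row AND col = 0b100100 = 36; 36 == 36 -> filled
(126,-2): col outside [0, 126] -> not filled
(110,78): row=0b1101110, col=0b1001110, row AND col = 0b1001110 = 78; 78 == 78 -> filled
(108,111): col outside [0, 108] -> not filled
(143,85): row=0b10001111, col=0b1010101, row AND col = 0b101 = 5; 5 != 85 -> empty
(233,185): row=0b11101001, col=0b10111001, row AND col = 0b10101001 = 169; 169 != 185 -> empty

Answer: no no yes no yes no no no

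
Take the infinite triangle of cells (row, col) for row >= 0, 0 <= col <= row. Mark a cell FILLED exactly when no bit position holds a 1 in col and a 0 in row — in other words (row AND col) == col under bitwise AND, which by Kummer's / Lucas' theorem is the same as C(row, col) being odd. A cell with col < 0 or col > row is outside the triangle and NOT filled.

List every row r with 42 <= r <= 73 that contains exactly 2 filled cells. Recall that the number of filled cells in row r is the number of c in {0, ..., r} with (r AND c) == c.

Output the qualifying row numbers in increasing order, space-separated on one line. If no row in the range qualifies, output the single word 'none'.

Answer: 64

Derivation:
Row r has 2^popcount(r) filled cells, so we need popcount(r) = log2(2) = 1.
Scan r = 42..73 and keep those with exactly 1 one-bits:
r=42=101010 popcount=3 -> skip
r=43=101011 popcount=4 -> skip
r=44=101100 popcount=3 -> skip
r=45=101101 popcount=4 -> skip
r=46=101110 popcount=4 -> skip
r=47=101111 popcount=5 -> skip
r=48=110000 popcount=2 -> skip
r=49=110001 popcount=3 -> skip
r=50=110010 popcount=3 -> skip
r=51=110011 popcount=4 -> skip
r=52=110100 popcount=3 -> skip
r=53=110101 popcount=4 -> skip
r=54=110110 popcount=4 -> skip
r=55=110111 popcount=5 -> skip
r=56=111000 popcount=3 -> skip
r=57=111001 popcount=4 -> skip
r=58=111010 popcount=4 -> skip
r=59=111011 popcount=5 -> skip
r=60=111100 popcount=4 -> skip
r=61=111101 popcount=5 -> skip
r=62=111110 popcount=5 -> skip
r=63=111111 popcount=6 -> skip
r=64=1000000 popcount=1 -> KEEP
r=65=1000001 popcount=2 -> skip
r=66=1000010 popcount=2 -> skip
r=67=1000011 popcount=3 -> skip
r=68=1000100 popcount=2 -> skip
r=69=1000101 popcount=3 -> skip
r=70=1000110 popcount=3 -> skip
r=71=1000111 popcount=4 -> skip
r=72=1001000 popcount=2 -> skip
r=73=1001001 popcount=3 -> skip
Kept rows: 64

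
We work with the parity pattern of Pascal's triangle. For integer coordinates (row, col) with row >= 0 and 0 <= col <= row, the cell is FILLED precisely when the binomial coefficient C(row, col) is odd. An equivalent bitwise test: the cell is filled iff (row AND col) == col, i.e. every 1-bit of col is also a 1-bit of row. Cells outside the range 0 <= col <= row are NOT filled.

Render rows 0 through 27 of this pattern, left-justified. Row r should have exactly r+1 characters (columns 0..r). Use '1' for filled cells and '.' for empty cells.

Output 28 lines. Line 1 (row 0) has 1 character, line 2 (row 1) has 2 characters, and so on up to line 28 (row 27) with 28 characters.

r0=0: 1
r1=1: 11
r2=10: 1.1
r3=11: 1111
r4=100: 1...1
r5=101: 11..11
r6=110: 1.1.1.1
r7=111: 11111111
r8=1000: 1.......1
r9=1001: 11......11
r10=1010: 1.1.....1.1
r11=1011: 1111....1111
r12=1100: 1...1...1...1
r13=1101: 11..11..11..11
r14=1110: 1.1.1.1.1.1.1.1
r15=1111: 1111111111111111
r16=10000: 1...............1
r17=10001: 11..............11
r18=10010: 1.1.............1.1
r19=10011: 1111............1111
r20=10100: 1...1...........1...1
r21=10101: 11..11..........11..11
r22=10110: 1.1.1.1.........1.1.1.1
r23=10111: 11111111........11111111
r24=11000: 1.......1.......1.......1
r25=11001: 11......11......11......11
r26=11010: 1.1.....1.1.....1.1.....1.1
r27=11011: 1111....1111....1111....1111

Answer: 1
11
1.1
1111
1...1
11..11
1.1.1.1
11111111
1.......1
11......11
1.1.....1.1
1111....1111
1...1...1...1
11..11..11..11
1.1.1.1.1.1.1.1
1111111111111111
1...............1
11..............11
1.1.............1.1
1111............1111
1...1...........1...1
11..11..........11..11
1.1.1.1.........1.1.1.1
11111111........11111111
1.......1.......1.......1
11......11......11......11
1.1.....1.1.....1.1.....1.1
1111....1111....1111....1111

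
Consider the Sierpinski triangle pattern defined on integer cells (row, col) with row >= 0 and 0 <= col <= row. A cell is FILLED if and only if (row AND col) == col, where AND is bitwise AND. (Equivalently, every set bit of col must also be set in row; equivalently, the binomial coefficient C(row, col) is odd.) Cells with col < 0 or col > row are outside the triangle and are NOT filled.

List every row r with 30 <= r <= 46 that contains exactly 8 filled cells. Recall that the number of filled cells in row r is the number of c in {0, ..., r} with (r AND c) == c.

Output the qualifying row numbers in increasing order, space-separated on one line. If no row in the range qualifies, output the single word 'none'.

Answer: 35 37 38 41 42 44

Derivation:
Row r has 2^popcount(r) filled cells, so we need popcount(r) = log2(8) = 3.
Scan r = 30..46 and keep those with exactly 3 one-bits:
r=30=11110 popcount=4 -> skip
r=31=11111 popcount=5 -> skip
r=32=100000 popcount=1 -> skip
r=33=100001 popcount=2 -> skip
r=34=100010 popcount=2 -> skip
r=35=100011 popcount=3 -> KEEP
r=36=100100 popcount=2 -> skip
r=37=100101 popcount=3 -> KEEP
r=38=100110 popcount=3 -> KEEP
r=39=100111 popcount=4 -> skip
r=40=101000 popcount=2 -> skip
r=41=101001 popcount=3 -> KEEP
r=42=101010 popcount=3 -> KEEP
r=43=101011 popcount=4 -> skip
r=44=101100 popcount=3 -> KEEP
r=45=101101 popcount=4 -> skip
r=46=101110 popcount=4 -> skip
Kept rows: 35 37 38 41 42 44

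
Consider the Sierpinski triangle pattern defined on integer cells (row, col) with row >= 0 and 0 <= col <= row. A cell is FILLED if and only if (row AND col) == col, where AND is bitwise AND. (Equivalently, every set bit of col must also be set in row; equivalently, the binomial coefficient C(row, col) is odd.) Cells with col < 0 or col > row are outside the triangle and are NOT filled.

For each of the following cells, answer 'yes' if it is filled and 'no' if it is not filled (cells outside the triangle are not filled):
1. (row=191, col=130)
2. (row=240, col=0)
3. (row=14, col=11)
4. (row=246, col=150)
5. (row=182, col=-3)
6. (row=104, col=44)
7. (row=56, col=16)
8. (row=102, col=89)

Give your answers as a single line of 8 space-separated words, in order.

Answer: yes yes no yes no no yes no

Derivation:
(191,130): row=0b10111111, col=0b10000010, row AND col = 0b10000010 = 130; 130 == 130 -> filled
(240,0): row=0b11110000, col=0b0, row AND col = 0b0 = 0; 0 == 0 -> filled
(14,11): row=0b1110, col=0b1011, row AND col = 0b1010 = 10; 10 != 11 -> empty
(246,150): row=0b11110110, col=0b10010110, row AND col = 0b10010110 = 150; 150 == 150 -> filled
(182,-3): col outside [0, 182] -> not filled
(104,44): row=0b1101000, col=0b101100, row AND col = 0b101000 = 40; 40 != 44 -> empty
(56,16): row=0b111000, col=0b10000, row AND col = 0b10000 = 16; 16 == 16 -> filled
(102,89): row=0b1100110, col=0b1011001, row AND col = 0b1000000 = 64; 64 != 89 -> empty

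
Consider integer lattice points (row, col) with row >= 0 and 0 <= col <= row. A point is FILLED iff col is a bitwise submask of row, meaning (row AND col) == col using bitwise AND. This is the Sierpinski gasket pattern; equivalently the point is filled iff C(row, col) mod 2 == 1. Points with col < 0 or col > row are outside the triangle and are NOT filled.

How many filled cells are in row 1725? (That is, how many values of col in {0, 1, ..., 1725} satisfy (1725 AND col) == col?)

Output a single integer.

Answer: 256

Derivation:
1725 in binary = 11010111101
popcount(1725) = number of 1-bits in 11010111101 = 8
A col c satisfies (1725 AND c) == c iff every set bit of c is also set in 1725; each of the 8 set bits of 1725 can independently be on or off in c.
count = 2^8 = 256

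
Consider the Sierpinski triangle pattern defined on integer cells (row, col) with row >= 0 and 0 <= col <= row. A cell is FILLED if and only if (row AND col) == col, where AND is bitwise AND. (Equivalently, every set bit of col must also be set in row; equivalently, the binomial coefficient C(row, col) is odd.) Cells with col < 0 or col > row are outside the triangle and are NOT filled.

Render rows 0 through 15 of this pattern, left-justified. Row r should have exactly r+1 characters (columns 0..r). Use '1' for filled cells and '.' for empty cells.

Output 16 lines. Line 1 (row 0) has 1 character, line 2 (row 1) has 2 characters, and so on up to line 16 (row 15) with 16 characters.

Answer: 1
11
1.1
1111
1...1
11..11
1.1.1.1
11111111
1.......1
11......11
1.1.....1.1
1111....1111
1...1...1...1
11..11..11..11
1.1.1.1.1.1.1.1
1111111111111111

Derivation:
r0=0: 1
r1=1: 11
r2=10: 1.1
r3=11: 1111
r4=100: 1...1
r5=101: 11..11
r6=110: 1.1.1.1
r7=111: 11111111
r8=1000: 1.......1
r9=1001: 11......11
r10=1010: 1.1.....1.1
r11=1011: 1111....1111
r12=1100: 1...1...1...1
r13=1101: 11..11..11..11
r14=1110: 1.1.1.1.1.1.1.1
r15=1111: 1111111111111111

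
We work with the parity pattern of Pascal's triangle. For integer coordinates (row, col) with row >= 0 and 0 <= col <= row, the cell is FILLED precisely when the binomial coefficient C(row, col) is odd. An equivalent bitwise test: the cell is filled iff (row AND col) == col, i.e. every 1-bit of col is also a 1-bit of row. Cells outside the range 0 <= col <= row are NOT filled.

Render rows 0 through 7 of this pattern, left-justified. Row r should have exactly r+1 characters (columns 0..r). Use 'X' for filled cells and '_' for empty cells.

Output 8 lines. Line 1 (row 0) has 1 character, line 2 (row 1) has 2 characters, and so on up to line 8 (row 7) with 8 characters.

r0=0: X
r1=1: XX
r2=10: X_X
r3=11: XXXX
r4=100: X___X
r5=101: XX__XX
r6=110: X_X_X_X
r7=111: XXXXXXXX

Answer: X
XX
X_X
XXXX
X___X
XX__XX
X_X_X_X
XXXXXXXX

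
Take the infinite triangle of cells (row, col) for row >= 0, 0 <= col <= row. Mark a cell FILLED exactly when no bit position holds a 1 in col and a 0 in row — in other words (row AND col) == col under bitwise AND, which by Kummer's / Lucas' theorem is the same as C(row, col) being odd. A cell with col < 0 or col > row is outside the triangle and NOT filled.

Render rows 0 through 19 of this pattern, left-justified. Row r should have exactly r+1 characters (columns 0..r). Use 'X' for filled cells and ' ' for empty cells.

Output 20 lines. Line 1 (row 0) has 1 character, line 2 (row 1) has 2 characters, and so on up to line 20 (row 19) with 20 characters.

Answer: X
XX
X X
XXXX
X   X
XX  XX
X X X X
XXXXXXXX
X       X
XX      XX
X X     X X
XXXX    XXXX
X   X   X   X
XX  XX  XX  XX
X X X X X X X X
XXXXXXXXXXXXXXXX
X               X
XX              XX
X X             X X
XXXX            XXXX

Derivation:
r0=0: X
r1=1: XX
r2=10: X X
r3=11: XXXX
r4=100: X   X
r5=101: XX  XX
r6=110: X X X X
r7=111: XXXXXXXX
r8=1000: X       X
r9=1001: XX      XX
r10=1010: X X     X X
r11=1011: XXXX    XXXX
r12=1100: X   X   X   X
r13=1101: XX  XX  XX  XX
r14=1110: X X X X X X X X
r15=1111: XXXXXXXXXXXXXXXX
r16=10000: X               X
r17=10001: XX              XX
r18=10010: X X             X X
r19=10011: XXXX            XXXX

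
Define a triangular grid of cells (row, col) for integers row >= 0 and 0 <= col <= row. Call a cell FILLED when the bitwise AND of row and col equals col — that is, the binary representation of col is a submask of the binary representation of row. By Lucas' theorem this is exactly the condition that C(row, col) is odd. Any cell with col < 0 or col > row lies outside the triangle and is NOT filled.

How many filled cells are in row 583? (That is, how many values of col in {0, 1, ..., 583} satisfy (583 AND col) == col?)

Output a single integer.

Answer: 32

Derivation:
583 in binary = 1001000111
popcount(583) = number of 1-bits in 1001000111 = 5
A col c satisfies (583 AND c) == c iff every set bit of c is also set in 583; each of the 5 set bits of 583 can independently be on or off in c.
count = 2^5 = 32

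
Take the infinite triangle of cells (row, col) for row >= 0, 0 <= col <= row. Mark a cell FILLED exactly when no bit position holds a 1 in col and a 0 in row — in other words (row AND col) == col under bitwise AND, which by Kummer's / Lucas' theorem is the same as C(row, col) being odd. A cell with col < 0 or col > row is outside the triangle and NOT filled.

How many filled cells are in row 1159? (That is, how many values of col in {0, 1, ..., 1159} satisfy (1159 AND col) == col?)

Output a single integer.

1159 in binary = 10010000111
popcount(1159) = number of 1-bits in 10010000111 = 5
A col c satisfies (1159 AND c) == c iff every set bit of c is also set in 1159; each of the 5 set bits of 1159 can independently be on or off in c.
count = 2^5 = 32

Answer: 32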